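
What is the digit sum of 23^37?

212

23^37 = 242063847902005849254176436075394136454464685331703
Sum of its 51 digits: 212.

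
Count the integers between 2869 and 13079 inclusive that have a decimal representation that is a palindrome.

The integers in [2869, 13079] that have a decimal representation that is a palindrome: 2882, 2992, 3003, 3113, 3223, 3333, …, 12921, 13031.
103 qualify.

103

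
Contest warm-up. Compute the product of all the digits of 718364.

4032

7×1×8×3×6×4 = 4032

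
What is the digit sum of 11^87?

11^87 = 3991752525806366807142706250946898793976707904191394898908669641212605833694395345300019971
Sum of its 91 digits: 440.

440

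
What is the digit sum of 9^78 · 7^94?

9^78 · 7^94 = 7415347324848438685752172832049973636662263197058536648793692670569935100888778706555314860512233183967224864735093715220903969304944271097907980005923329
Sum of its 154 digits: 720.

720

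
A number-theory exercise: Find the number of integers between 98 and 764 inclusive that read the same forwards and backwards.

67

The integers in [98, 764] that read the same forwards and backwards: 99, 101, 111, 121, 131, 141, …, 747, 757.
67 qualify.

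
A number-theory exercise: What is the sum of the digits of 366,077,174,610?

48

3+6+6+0+7+7+1+7+4+6+1+0 = 48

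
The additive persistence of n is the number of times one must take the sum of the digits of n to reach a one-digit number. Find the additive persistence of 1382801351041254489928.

3

1382801351041254489928 → 88 → 16 → 7 (3 steps)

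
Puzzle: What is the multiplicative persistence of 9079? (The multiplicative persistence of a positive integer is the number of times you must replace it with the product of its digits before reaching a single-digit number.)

1

9079 → 0 (1 step)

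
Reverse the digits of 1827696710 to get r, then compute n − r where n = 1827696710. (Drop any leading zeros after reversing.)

Reverse of 1827696710 is 176967281.
1827696710 − 176967281 = 1650729429

1650729429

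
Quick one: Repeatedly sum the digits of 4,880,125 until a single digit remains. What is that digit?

4+8+8+0+1+2+5 = 28
2+8 = 10
1+0 = 1

1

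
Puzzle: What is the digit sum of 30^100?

30^100 = 5153775207320113310364611297656212727021075220010000000000000000000000000000000000000000000000000000000000000000000000000000000000000000000000000000
Sum of its 148 digits: 153.

153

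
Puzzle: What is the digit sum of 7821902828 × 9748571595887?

7821902828 × 9748571595887 = 76252379734828998468436
Sum of its 23 digits: 130.

130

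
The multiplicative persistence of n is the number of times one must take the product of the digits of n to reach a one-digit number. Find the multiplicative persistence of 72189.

72189 → 1008 → 0 (2 steps)

2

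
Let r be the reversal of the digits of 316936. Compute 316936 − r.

-322677

Reverse of 316936 is 639613.
316936 − 639613 = -322677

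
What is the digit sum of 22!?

72

22! = 1124000727777607680000
Sum of its 22 digits: 72.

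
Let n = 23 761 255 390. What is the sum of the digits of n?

43

2+3+7+6+1+2+5+5+3+9+0 = 43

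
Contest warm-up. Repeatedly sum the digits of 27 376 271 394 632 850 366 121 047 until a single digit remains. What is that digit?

2+7+3+7+6+2+7+1+3+9+4+6+3+2+8+5+0+3+6+6+1+2+1+0+4+7 = 105
1+0+5 = 6

6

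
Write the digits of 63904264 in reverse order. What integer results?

46240936

Reversing 63904264 gives 46240936.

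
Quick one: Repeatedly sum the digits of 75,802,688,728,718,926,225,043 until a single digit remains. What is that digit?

7+5+8+0+2+6+8+8+7+2+8+7+1+8+9+2+6+2+2+5+0+4+3 = 110
1+1+0 = 2
(Equivalently, 75,802,688,728,718,926,225,043 mod 9 = 2.)

2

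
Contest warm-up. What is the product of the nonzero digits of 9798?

9×7×9×8 = 4536

4536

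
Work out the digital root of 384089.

5

3+8+4+0+8+9 = 32
3+2 = 5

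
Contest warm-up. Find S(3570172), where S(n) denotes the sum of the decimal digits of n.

3+5+7+0+1+7+2 = 25

25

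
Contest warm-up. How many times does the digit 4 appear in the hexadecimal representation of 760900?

2

760900 in base 16 is B9C44.
The digit 4 appears 2 times.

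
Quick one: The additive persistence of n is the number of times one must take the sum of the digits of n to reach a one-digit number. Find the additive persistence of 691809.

2

691809 → 33 → 6 (2 steps)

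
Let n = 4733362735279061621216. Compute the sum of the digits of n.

4+7+3+3+3+6+2+7+3+5+2+7+9+0+6+1+6+2+1+2+1+6 = 86

86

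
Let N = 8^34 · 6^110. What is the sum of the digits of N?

8^34 · 6^110 = 200307448936465906819430768840895088391594131116689868880796286457581976500323647894148290389590708988717966456520704
Sum of its 117 digits: 585.

585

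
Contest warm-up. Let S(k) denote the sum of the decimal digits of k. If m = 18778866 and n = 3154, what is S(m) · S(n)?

663

S(18778866) = 1+8+7+7+8+8+6+6 = 51.
S(3154) = 3+1+5+4 = 13.
51 · 13 = 663.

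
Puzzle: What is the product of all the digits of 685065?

6×8×5×0×6×5 = 0

0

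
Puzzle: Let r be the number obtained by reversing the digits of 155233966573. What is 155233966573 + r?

Reverse of 155233966573 is 375669332551.
155233966573 + 375669332551 = 530903299124

530903299124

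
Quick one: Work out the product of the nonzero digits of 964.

216

9×6×4 = 216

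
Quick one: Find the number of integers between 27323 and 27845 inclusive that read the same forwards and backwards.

The integers in [27323, 27845] that read the same forwards and backwards: 27372, 27472, 27572, 27672, 27772.
5 qualify.

5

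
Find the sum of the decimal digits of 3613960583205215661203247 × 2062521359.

3613960583205215661203247 × 2062521359 = 7453870893444853981433004577652673
Sum of its 34 digits: 162.

162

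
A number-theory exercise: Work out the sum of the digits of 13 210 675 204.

1+3+2+1+0+6+7+5+2+0+4 = 31

31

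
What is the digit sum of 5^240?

838

5^240 = 565979942426669522969319955680486986292658199883696136848913430620968832412052819671220715747559881215872027456054864353492670804579578458515243255533277988433837890625
Sum of its 168 digits: 838.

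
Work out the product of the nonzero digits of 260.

2×6 = 12

12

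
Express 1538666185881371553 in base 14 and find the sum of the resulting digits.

1538666185881371553 in base 14 is 9C67C52A7744462D.
Digit sum: 9+12+6+7+12+5+2+10+7+7+4+4+4+6+2+13 = 110.

110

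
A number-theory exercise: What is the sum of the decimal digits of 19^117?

19^117 = 411311934911504016647150652529472419580747822916682050568615128490339424823289913811901963985338943711469268906636414510750463785047165942997047127939
Sum of its 150 digits: 667.

667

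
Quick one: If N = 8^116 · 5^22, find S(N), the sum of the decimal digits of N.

8^116 · 5^22 = 1367031702989382452732813891948513353345730894308257772766106629006220624499609952014695735639408640000000000000000000000
Sum of its 121 digits: 445.

445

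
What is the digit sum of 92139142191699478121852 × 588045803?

92139142191699478121852 × 588045803 = 54182035857849099546845391187156
Sum of its 32 digits: 160.

160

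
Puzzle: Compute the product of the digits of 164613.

1×6×4×6×1×3 = 432

432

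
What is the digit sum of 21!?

63

21! = 51090942171709440000
Sum of its 20 digits: 63.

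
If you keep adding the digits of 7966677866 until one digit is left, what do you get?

7+9+6+6+6+7+7+8+6+6 = 68
6+8 = 14
1+4 = 5

5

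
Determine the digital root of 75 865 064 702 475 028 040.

7+5+8+6+5+0+6+4+7+0+2+4+7+5+0+2+8+0+4+0 = 80
8+0 = 8

8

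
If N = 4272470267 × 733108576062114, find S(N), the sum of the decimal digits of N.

4272470267 × 733108576062114 = 3132184593708090010164438
Sum of its 25 digits: 90.

90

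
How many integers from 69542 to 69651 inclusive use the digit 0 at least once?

20

The integers in [69542, 69651] that use the digit 0 at least once: 69550, 69560, 69570, 69580, 69590, 69600, …, 69640, 69650.
20 qualify.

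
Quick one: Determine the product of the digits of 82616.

576

8×2×6×1×6 = 576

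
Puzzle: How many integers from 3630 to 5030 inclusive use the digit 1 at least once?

347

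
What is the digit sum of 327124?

3+2+7+1+2+4 = 19

19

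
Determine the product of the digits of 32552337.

3×2×5×5×2×3×3×7 = 18900

18900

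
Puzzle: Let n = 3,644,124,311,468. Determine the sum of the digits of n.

47

3+6+4+4+1+2+4+3+1+1+4+6+8 = 47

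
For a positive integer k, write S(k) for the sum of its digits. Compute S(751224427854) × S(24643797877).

3264

S(751224427854) = 7+5+1+2+2+4+4+2+7+8+5+4 = 51.
S(24643797877) = 2+4+6+4+3+7+9+7+8+7+7 = 64.
51 · 64 = 3264.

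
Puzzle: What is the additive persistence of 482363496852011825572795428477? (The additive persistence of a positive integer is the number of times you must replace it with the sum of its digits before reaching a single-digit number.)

2

482363496852011825572795428477 → 144 → 9 (2 steps)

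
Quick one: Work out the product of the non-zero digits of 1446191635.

77760

1×4×4×6×1×9×1×6×3×5 = 77760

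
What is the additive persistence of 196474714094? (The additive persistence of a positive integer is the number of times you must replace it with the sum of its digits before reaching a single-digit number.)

3

196474714094 → 56 → 11 → 2 (3 steps)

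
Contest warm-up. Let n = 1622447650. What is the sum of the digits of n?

1+6+2+2+4+4+7+6+5+0 = 37

37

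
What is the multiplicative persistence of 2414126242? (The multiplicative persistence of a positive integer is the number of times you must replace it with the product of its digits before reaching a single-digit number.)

5

2414126242 → 6144 → 96 → 54 → 20 → 0 (5 steps)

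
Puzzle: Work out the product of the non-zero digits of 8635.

8×6×3×5 = 720

720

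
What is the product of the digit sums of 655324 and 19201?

S(655324) = 6+5+5+3+2+4 = 25.
S(19201) = 1+9+2+0+1 = 13.
25 · 13 = 325.

325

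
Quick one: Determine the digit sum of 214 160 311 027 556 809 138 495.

2+1+4+1+6+0+3+1+1+0+2+7+5+5+6+8+0+9+1+3+8+4+9+5 = 91

91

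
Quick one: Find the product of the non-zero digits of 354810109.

4320

3×5×4×8×1×1×9 = 4320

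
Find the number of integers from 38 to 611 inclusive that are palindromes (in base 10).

57

The integers in [38, 611] that are palindromes (in base 10): 44, 55, 66, 77, 88, 99, …, 595, 606.
57 qualify.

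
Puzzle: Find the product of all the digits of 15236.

1×5×2×3×6 = 180

180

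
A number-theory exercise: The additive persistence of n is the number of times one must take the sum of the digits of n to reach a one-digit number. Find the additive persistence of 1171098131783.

2

1171098131783 → 50 → 5 (2 steps)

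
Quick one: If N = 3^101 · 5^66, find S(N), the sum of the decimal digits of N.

387

3^101 · 5^66 = 20954003536043991995306310040378652453505687198485950110959930015042118611745536327362060546875
Sum of its 95 digits: 387.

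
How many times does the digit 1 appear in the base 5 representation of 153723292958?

153723292958 in base 5 is 10004311130333313.
The digit 1 appears 5 times.

5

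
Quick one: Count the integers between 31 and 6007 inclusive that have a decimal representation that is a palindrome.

148

The integers in [31, 6007] that have a decimal representation that is a palindrome: 33, 44, 55, 66, 77, 88, …, 5995, 6006.
148 qualify.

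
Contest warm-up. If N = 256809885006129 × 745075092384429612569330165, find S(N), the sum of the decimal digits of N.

256809885006129 × 745075092384429612569330165 = 191342648796176309835748403296118449581285
Sum of its 42 digits: 201.

201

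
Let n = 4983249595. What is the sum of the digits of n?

4+9+8+3+2+4+9+5+9+5 = 58

58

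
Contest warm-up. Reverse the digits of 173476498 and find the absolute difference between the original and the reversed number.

721197873

Reverse of 173476498 is 894674371.
|173476498 − 894674371| = 721197873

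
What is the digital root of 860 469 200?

8

8+6+0+4+6+9+2+0+0 = 35
3+5 = 8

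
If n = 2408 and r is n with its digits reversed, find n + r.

10450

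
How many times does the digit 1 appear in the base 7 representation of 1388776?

1388776 in base 7 is 14542624.
The digit 1 appears 1 time.

1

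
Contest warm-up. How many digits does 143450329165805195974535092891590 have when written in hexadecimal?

143450329165805195974535092891590 in base 16 is 7129903267A55EB6F9078CFEFC6, which has 27 digits.

27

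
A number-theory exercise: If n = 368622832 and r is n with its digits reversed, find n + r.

606849695

Reverse of 368622832 is 238226863.
368622832 + 238226863 = 606849695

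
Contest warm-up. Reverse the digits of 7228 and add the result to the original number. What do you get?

Reverse of 7228 is 8227.
7228 + 8227 = 15455

15455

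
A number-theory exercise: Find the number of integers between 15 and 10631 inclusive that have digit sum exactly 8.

The integers in [15, 10631] that have digit sum exactly 8: 17, 26, 35, 44, 53, 62, …, 10601, 10610.
199 qualify.

199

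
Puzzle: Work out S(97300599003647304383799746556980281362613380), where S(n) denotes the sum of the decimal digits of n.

201

9+7+3+0+0+5+9+9+0+0+3+6+4+7+3+0+4+3+8+3+7+9+9+7+4+6+5+5+6+9+8+0+2+8+1+3+6+2+6+1+3+3+8+0 = 201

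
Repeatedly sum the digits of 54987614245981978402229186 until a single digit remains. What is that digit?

5

5+4+9+8+7+6+1+4+2+4+5+9+8+1+9+7+8+4+0+2+2+2+9+1+8+6 = 131
1+3+1 = 5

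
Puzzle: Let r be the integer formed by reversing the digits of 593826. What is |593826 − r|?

34569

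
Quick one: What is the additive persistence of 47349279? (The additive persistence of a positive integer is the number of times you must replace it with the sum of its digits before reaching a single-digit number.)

47349279 → 45 → 9 (2 steps)

2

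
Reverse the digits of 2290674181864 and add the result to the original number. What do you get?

Reverse of 2290674181864 is 4681814760922.
2290674181864 + 4681814760922 = 6972488942786

6972488942786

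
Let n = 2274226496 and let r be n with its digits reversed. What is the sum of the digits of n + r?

Reversal of 2274226496 is 6946224722; 2274226496 + 6946224722 = 9220451218.
Digit sum of 9220451218: 9+2+2+0+4+5+1+2+1+8 = 34.

34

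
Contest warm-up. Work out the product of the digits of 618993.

11664

6×1×8×9×9×3 = 11664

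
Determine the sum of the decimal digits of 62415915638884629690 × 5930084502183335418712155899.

62415915638884629690 × 5930084502183335418712155899 = 370131654019732219118635577531709403234164041310
Sum of its 48 digits: 168.

168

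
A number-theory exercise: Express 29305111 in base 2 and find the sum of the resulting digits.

29305111 in base 2 is 1101111110010100100010111.
Digit sum: 1+1+0+1+1+1+1+1+1+0+0+1+0+1+0+0+1+0+0+0+1+0+1+1+1 = 15.

15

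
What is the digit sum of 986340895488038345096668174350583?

166

9+8+6+3+4+0+8+9+5+4+8+8+0+3+8+3+4+5+0+9+6+6+6+8+1+7+4+3+5+0+5+8+3 = 166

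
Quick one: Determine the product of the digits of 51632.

180

5×1×6×3×2 = 180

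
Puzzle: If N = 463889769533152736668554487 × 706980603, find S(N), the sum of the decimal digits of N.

156

463889769533152736668554487 × 706980603 = 327961068990079350261034862357615661
Sum of its 36 digits: 156.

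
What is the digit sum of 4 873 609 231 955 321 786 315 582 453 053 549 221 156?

168

4+8+7+3+6+0+9+2+3+1+9+5+5+3+2+1+7+8+6+3+1+5+5+8+2+4+5+3+0+5+3+5+4+9+2+2+1+1+5+6 = 168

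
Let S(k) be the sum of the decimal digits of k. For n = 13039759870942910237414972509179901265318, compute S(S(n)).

11

First digit sum: 182.
1+8+2 = 11.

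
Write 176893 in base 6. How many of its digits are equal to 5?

1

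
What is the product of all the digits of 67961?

2268

6×7×9×6×1 = 2268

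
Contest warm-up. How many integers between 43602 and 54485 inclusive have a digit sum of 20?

707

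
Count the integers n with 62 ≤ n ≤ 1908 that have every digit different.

1137

The integers in [62, 1908] that have every digit different: 62, 63, 64, 65, 67, 68, …, 1907, 1908.
1137 qualify.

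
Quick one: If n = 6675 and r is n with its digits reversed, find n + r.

Reverse of 6675 is 5766.
6675 + 5766 = 12441

12441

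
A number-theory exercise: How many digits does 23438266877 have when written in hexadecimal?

9

23438266877 in base 16 is 5750791FD, which has 9 digits.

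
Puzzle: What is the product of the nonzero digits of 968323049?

279936

9×6×8×3×2×3×4×9 = 279936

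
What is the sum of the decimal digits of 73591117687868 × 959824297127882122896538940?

73591117687868 × 959824297127882122896538940 = 70634542809613156885049596141192427579920
Sum of its 41 digits: 187.

187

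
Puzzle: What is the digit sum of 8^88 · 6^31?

540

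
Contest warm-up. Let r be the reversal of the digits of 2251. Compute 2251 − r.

Reverse of 2251 is 1522.
2251 − 1522 = 729

729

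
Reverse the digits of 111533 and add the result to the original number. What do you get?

Reverse of 111533 is 335111.
111533 + 335111 = 446644

446644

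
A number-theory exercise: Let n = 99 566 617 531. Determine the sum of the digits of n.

9+9+5+6+6+6+1+7+5+3+1 = 58

58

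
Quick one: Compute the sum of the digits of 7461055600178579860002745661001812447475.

7+4+6+1+0+5+5+6+0+0+1+7+8+5+7+9+8+6+0+0+0+2+7+4+5+6+6+1+0+0+1+8+1+2+4+4+7+4+7+5 = 159

159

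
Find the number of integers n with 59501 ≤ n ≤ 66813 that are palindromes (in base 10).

73

The integers in [59501, 66813] that are palindromes (in base 10): 59595, 59695, 59795, 59895, 59995, 60006, …, 66666, 66766.
73 qualify.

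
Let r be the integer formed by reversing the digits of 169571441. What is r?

Reversing 169571441 gives 144175961.

144175961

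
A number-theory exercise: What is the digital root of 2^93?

The digital root of n equals n mod 9 (or 9 when 9 | n), so we need 2^93 mod 9.
2^93 ≡ 8 (mod 9), so the digital root is 8.

8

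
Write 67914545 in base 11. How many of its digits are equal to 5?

67914545 in base 11 is 35377226.
The digit 5 appears 1 time.

1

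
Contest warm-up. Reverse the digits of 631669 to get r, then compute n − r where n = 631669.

Reverse of 631669 is 966136.
631669 − 966136 = -334467

-334467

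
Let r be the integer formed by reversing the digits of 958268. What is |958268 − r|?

95409

Reverse of 958268 is 862859.
|958268 − 862859| = 95409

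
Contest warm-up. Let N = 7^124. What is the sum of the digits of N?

7^124 = 619664992585427611791050679609026893099690427802915014534984716820652776102999166869953170315965558474401
Sum of its 105 digits: 502.

502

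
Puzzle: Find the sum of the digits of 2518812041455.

2+5+1+8+8+1+2+0+4+1+4+5+5 = 46

46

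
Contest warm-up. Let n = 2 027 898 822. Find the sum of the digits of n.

48

2+0+2+7+8+9+8+8+2+2 = 48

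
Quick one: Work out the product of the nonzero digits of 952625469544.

9×5×2×6×2×5×4×6×9×5×4×4 = 93312000

93312000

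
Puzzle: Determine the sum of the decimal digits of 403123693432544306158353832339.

4+0+3+1+2+3+6+9+3+4+3+2+5+4+4+3+0+6+1+5+8+3+5+3+8+3+2+3+3+9 = 115

115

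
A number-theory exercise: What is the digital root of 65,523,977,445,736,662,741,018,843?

6+5+5+2+3+9+7+7+4+4+5+7+3+6+6+6+2+7+4+1+0+1+8+8+4+3 = 123
1+2+3 = 6
(Equivalently, 65,523,977,445,736,662,741,018,843 mod 9 = 6.)

6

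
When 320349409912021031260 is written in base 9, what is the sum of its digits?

100

320349409912021031260 in base 9 is 2831275445444085572767.
Digit sum: 2+8+3+1+2+7+5+4+4+5+4+4+4+0+8+5+5+7+2+7+6+7 = 100.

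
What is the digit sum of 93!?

513

93! = 1156772507081641574759205162306240436214753229576413535186142281213246807121467315215203289516844845303838996289387078090752000000000000000000000
Sum of its 145 digits: 513.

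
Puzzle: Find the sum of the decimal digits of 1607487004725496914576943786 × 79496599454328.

1607487004725496914576943786 × 79496599454328 = 127789750542700289176786117007097530405808
Sum of its 42 digits: 183.

183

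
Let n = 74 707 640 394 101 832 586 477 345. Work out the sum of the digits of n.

115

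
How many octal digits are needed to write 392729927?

10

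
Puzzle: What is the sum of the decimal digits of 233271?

2+3+3+2+7+1 = 18

18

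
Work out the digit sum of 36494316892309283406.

90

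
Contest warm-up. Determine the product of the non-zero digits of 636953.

6×3×6×9×5×3 = 14580

14580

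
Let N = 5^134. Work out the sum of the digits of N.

439

5^134 = 4591774807899560578002877098524397178979162331140966880893561352650067419745028018951416015625
Sum of its 94 digits: 439.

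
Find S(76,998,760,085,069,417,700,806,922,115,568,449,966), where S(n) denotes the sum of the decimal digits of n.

7+6+9+9+8+7+6+0+0+8+5+0+6+9+4+1+7+7+0+0+8+0+6+9+2+2+1+1+5+5+6+8+4+4+9+9+6+6 = 190

190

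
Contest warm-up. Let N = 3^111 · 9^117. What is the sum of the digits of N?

648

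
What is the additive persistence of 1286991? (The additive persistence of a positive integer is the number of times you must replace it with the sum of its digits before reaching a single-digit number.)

1286991 → 36 → 9 (2 steps)

2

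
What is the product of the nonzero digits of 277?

98

2×7×7 = 98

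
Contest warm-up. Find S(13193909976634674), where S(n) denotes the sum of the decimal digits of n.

1+3+1+9+3+9+0+9+9+7+6+6+3+4+6+7+4 = 87

87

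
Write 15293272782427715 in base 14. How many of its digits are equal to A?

15293272782427715 in base 14 is 153A744D02A49B5.
The digit A appears 2 times.

2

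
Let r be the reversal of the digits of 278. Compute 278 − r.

Reverse of 278 is 872.
278 − 872 = -594

-594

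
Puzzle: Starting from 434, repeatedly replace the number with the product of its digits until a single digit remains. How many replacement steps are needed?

3

434 → 48 → 32 → 6 (3 steps)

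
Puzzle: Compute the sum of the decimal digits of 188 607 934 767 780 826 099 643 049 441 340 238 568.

189

1+8+8+6+0+7+9+3+4+7+6+7+7+8+0+8+2+6+0+9+9+6+4+3+0+4+9+4+4+1+3+4+0+2+3+8+5+6+8 = 189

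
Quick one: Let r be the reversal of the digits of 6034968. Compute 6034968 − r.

Reverse of 6034968 is 8694306.
6034968 − 8694306 = -2659338

-2659338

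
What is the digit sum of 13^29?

133

13^29 = 201538126434611150798503956371773
Sum of its 33 digits: 133.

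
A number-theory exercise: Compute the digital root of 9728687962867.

9+7+2+8+6+8+7+9+6+2+8+6+7 = 85
8+5 = 13
1+3 = 4
(Equivalently, 9728687962867 mod 9 = 4.)

4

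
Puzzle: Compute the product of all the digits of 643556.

6×4×3×5×5×6 = 10800

10800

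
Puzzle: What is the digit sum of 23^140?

808

23^140 = 43842674828675007089296284082286347933433853309203706038673070947402171609713701292509866601728526231163022860819144574862187111284480543609224375566479963275710507246722707655203537991106401
Sum of its 191 digits: 808.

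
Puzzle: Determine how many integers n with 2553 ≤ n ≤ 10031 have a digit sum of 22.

485

The integers in [2553, 10031] that have a digit sum of 22: 2569, 2578, 2587, 2596, 2659, 2668, …, 9931, 9940.
485 qualify.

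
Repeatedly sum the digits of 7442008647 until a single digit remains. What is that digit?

6

7+4+4+2+0+0+8+6+4+7 = 42
4+2 = 6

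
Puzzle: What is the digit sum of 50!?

216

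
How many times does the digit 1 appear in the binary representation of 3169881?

11

3169881 in base 2 is 1100000101111001011001.
The digit 1 appears 11 times.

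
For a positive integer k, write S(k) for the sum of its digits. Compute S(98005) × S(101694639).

S(98005) = 9+8+0+0+5 = 22.
S(101694639) = 1+0+1+6+9+4+6+3+9 = 39.
22 · 39 = 858.

858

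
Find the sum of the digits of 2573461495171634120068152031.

2+5+7+3+4+6+1+4+9+5+1+7+1+6+3+4+1+2+0+0+6+8+1+5+2+0+3+1 = 97

97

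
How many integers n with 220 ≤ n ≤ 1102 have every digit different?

616

The integers in [220, 1102] that have every digit different: 230, 231, 234, 235, 236, 237, …, 1097, 1098.
616 qualify.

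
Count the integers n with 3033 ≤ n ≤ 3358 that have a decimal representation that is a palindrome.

3

The integers in [3033, 3358] that have a decimal representation that is a palindrome: 3113, 3223, 3333.
3 qualify.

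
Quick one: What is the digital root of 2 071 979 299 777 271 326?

7

2+0+7+1+9+7+9+2+9+9+7+7+7+2+7+1+3+2+6 = 97
9+7 = 16
1+6 = 7
(Equivalently, 2 071 979 299 777 271 326 mod 9 = 7.)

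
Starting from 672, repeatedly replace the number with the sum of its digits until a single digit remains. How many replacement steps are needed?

2

672 → 15 → 6 (2 steps)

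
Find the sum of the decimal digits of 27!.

27! = 10888869450418352160768000000
Sum of its 29 digits: 108.

108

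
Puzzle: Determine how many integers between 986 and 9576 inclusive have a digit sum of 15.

The integers in [986, 9576] that have a digit sum of 15: 1059, 1068, 1077, 1086, 1095, 1149, …, 9501, 9510.
518 qualify.

518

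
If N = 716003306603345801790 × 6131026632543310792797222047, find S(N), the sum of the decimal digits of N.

243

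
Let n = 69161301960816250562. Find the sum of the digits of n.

77

6+9+1+6+1+3+0+1+9+6+0+8+1+6+2+5+0+5+6+2 = 77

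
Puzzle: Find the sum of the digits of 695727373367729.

83

6+9+5+7+2+7+3+7+3+3+6+7+7+2+9 = 83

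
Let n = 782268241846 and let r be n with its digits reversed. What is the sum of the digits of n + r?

26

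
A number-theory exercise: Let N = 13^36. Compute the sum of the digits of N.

13^36 = 12646218552730347184269489080961456410641
Sum of its 41 digits: 172.

172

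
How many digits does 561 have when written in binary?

561 in base 2 is 1000110001, which has 10 digits.

10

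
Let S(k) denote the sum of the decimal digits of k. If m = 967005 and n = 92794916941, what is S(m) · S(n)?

1647

S(967005) = 9+6+7+0+0+5 = 27.
S(92794916941) = 9+2+7+9+4+9+1+6+9+4+1 = 61.
27 · 61 = 1647.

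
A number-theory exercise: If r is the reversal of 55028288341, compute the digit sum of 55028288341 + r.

56

Reversal of 55028288341 is 14388282055; 55028288341 + 14388282055 = 69416570396.
Digit sum of 69416570396: 6+9+4+1+6+5+7+0+3+9+6 = 56.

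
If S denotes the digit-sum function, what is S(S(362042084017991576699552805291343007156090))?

11

First digit sum: 173.
1+7+3 = 11.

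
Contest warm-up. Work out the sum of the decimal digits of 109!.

109! = 144385958320249358220488210246279753379312820313396029159834075622223337844983482099636001195615259277084033387619818092804737714758384244334160217374720000000000000000000000000
Sum of its 177 digits: 657.

657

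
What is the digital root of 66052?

1

6+6+0+5+2 = 19
1+9 = 10
1+0 = 1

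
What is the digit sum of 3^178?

378

3^178 = 8464149782874043593254414191179506861158311266932799636000173971661904149225893113289
Sum of its 85 digits: 378.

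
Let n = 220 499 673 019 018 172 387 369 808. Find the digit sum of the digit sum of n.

6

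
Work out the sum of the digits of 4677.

24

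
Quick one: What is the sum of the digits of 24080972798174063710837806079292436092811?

2+4+0+8+0+9+7+2+7+9+8+1+7+4+0+6+3+7+1+0+8+3+7+8+0+6+0+7+9+2+9+2+4+3+6+0+9+2+8+1+1 = 180

180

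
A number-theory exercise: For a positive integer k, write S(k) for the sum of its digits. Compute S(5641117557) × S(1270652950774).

2310

S(5641117557) = 5+6+4+1+1+1+7+5+5+7 = 42.
S(1270652950774) = 1+2+7+0+6+5+2+9+5+0+7+7+4 = 55.
42 · 55 = 2310.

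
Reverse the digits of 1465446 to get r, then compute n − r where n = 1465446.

-4980195

Reverse of 1465446 is 6445641.
1465446 − 6445641 = -4980195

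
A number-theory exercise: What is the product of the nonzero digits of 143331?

108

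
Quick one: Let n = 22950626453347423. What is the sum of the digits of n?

2+2+9+5+0+6+2+6+4+5+3+3+4+7+4+2+3 = 67

67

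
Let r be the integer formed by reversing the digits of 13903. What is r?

30931

Reversing 13903 gives 30931.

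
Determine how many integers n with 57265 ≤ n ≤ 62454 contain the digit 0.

2121

The integers in [57265, 62454] that contain the digit 0: 57270, 57280, 57290, 57300, 57301, 57302, …, 62440, 62450.
2121 qualify.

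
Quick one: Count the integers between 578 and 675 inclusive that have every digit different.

The integers in [578, 675] that have every digit different: 578, 579, 580, 581, 582, 583, …, 674, 675.
72 qualify.

72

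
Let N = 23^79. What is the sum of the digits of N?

473

23^79 = 377136916036719379357080255530026047930733649748554226841039586430617722050933700161527321714659968975035687
Sum of its 108 digits: 473.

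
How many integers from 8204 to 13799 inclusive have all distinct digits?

The integers in [8204, 13799] that have all distinct digits: 8204, 8205, 8206, 8207, 8209, 8210, …, 13796, 13798.
1818 qualify.

1818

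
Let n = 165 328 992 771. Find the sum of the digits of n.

1+6+5+3+2+8+9+9+2+7+7+1 = 60

60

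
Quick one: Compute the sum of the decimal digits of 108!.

666

108! = 1324641819451828974499891837121832599810209360673358065686551152497461815091591578895743130235002378688844343005686404521144382704205360039762937774080000000000000000000000000
Sum of its 175 digits: 666.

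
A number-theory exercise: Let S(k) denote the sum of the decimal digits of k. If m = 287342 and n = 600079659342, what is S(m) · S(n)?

S(287342) = 2+8+7+3+4+2 = 26.
S(600079659342) = 6+0+0+0+7+9+6+5+9+3+4+2 = 51.
26 · 51 = 1326.

1326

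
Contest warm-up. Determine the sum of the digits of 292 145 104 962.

2+9+2+1+4+5+1+0+4+9+6+2 = 45

45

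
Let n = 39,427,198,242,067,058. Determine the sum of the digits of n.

77

3+9+4+2+7+1+9+8+2+4+2+0+6+7+0+5+8 = 77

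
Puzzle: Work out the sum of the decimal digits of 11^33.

11^33 = 23225154419887808141001767796309131
Sum of its 35 digits: 143.

143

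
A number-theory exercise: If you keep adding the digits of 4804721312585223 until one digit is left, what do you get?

3

4+8+0+4+7+2+1+3+1+2+5+8+5+2+2+3 = 57
5+7 = 12
1+2 = 3
(Equivalently, 4804721312585223 mod 9 = 3.)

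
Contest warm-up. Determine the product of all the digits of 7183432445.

322560

7×1×8×3×4×3×2×4×4×5 = 322560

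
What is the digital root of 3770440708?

4

3+7+7+0+4+4+0+7+0+8 = 40
4+0 = 4
(Equivalently, 3770440708 mod 9 = 4.)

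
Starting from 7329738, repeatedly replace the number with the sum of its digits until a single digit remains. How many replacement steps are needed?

3

7329738 → 39 → 12 → 3 (3 steps)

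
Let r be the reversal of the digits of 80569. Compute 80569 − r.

-15939

Reverse of 80569 is 96508.
80569 − 96508 = -15939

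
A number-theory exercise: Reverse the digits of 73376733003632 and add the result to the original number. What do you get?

97006766770969

Reverse of 73376733003632 is 23630033767337.
73376733003632 + 23630033767337 = 97006766770969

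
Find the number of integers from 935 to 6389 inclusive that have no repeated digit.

2781

The integers in [935, 6389] that have no repeated digit: 935, 936, 937, 938, 940, 941, …, 6387, 6389.
2781 qualify.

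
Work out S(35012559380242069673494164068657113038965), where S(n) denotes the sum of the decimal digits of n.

3+5+0+1+2+5+5+9+3+8+0+2+4+2+0+6+9+6+7+3+4+9+4+1+6+4+0+6+8+6+5+7+1+1+3+0+3+8+9+6+5 = 176

176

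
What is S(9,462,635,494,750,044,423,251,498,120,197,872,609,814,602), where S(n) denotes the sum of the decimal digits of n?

183

9+4+6+2+6+3+5+4+9+4+7+5+0+0+4+4+4+2+3+2+5+1+4+9+8+1+2+0+1+9+7+8+7+2+6+0+9+8+1+4+6+0+2 = 183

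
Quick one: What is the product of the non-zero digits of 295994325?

2×9×5×9×9×4×3×2×5 = 874800

874800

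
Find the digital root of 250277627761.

2+5+0+2+7+7+6+2+7+7+6+1 = 52
5+2 = 7

7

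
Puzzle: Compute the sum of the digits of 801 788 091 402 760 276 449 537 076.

121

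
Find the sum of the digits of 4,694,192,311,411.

46

4+6+9+4+1+9+2+3+1+1+4+1+1 = 46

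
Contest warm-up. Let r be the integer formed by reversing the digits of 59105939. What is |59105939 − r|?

Reverse of 59105939 is 93950195.
|59105939 − 93950195| = 34844256

34844256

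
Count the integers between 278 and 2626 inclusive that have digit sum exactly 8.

The integers in [278, 2626] that have digit sum exactly 8: 305, 314, 323, 332, 341, 350, …, 2510, 2600.
85 qualify.

85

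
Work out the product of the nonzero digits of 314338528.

69120

3×1×4×3×3×8×5×2×8 = 69120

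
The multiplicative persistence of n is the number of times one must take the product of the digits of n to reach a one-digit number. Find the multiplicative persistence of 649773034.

1

649773034 → 0 (1 step)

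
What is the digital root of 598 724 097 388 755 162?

5+9+8+7+2+4+0+9+7+3+8+8+7+5+5+1+6+2 = 96
9+6 = 15
1+5 = 6

6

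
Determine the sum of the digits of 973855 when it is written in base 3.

15

973855 in base 3 is 1211110212201.
Digit sum: 1+2+1+1+1+1+0+2+1+2+2+0+1 = 15.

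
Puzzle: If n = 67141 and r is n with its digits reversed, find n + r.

81317

Reverse of 67141 is 14176.
67141 + 14176 = 81317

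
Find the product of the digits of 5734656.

75600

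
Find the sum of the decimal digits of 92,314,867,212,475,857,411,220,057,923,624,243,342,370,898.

9+2+3+1+4+8+6+7+2+1+2+4+7+5+8+5+7+4+1+1+2+2+0+0+5+7+9+2+3+6+2+4+2+4+3+3+4+2+3+7+0+8+9+8 = 182

182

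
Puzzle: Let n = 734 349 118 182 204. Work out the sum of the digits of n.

57

7+3+4+3+4+9+1+1+8+1+8+2+2+0+4 = 57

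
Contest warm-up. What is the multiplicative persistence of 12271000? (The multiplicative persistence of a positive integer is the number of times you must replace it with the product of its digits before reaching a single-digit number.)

12271000 → 0 (1 step)

1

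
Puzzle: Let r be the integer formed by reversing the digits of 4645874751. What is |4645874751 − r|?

Reverse of 4645874751 is 1574785464.
|4645874751 − 1574785464| = 3071089287

3071089287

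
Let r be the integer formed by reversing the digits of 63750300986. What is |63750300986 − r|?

Reverse of 63750300986 is 68900305736.
|63750300986 − 68900305736| = 5150004750

5150004750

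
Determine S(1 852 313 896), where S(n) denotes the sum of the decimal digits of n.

1+8+5+2+3+1+3+8+9+6 = 46

46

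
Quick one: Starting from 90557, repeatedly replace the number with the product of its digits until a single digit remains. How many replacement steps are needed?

90557 → 0 (1 step)

1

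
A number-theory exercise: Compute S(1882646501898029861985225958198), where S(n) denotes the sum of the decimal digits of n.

163

1+8+8+2+6+4+6+5+0+1+8+9+8+0+2+9+8+6+1+9+8+5+2+2+5+9+5+8+1+9+8 = 163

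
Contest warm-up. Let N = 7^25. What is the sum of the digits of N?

97

7^25 = 1341068619663964900807
Sum of its 22 digits: 97.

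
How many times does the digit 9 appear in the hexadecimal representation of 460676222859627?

2

460676222859627 in base 16 is 1A2FB8A9EB96B.
The digit 9 appears 2 times.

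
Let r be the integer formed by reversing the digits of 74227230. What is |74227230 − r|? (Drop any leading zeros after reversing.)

Reverse of 74227230 is 3272247.
|74227230 − 3272247| = 70954983

70954983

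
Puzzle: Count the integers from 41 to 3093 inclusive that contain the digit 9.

The integers in [41, 3093] that contain the digit 9: 49, 59, 69, 79, 89, 90, …, 3092, 3093.
822 qualify.

822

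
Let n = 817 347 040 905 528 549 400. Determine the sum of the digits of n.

8+1+7+3+4+7+0+4+0+9+0+5+5+2+8+5+4+9+4+0+0 = 85

85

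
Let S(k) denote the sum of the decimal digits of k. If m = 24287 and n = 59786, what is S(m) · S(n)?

S(24287) = 2+4+2+8+7 = 23.
S(59786) = 5+9+7+8+6 = 35.
23 · 35 = 805.

805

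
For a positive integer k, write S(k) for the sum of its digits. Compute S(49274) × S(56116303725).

1014

S(49274) = 4+9+2+7+4 = 26.
S(56116303725) = 5+6+1+1+6+3+0+3+7+2+5 = 39.
26 · 39 = 1014.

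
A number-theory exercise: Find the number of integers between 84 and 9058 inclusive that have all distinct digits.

4729

The integers in [84, 9058] that have all distinct digits: 84, 85, 86, 87, 89, 90, …, 9057, 9058.
4729 qualify.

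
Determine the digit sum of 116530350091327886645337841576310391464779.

1+1+6+5+3+0+3+5+0+0+9+1+3+2+7+8+8+6+6+4+5+3+3+7+8+4+1+5+7+6+3+1+0+3+9+1+4+6+4+7+7+9 = 181

181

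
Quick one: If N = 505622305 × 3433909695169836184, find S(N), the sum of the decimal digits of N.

115

505622305 × 3433909695169836184 = 1736261335233619937826484120
Sum of its 28 digits: 115.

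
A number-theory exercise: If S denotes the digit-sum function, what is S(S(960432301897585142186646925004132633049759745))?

First digit sum: 196.
1+9+6 = 16.

16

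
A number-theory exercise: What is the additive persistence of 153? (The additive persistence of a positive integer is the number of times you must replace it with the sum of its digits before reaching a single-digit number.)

1

153 → 9 (1 step)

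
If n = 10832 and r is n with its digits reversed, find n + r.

34633

Reverse of 10832 is 23801.
10832 + 23801 = 34633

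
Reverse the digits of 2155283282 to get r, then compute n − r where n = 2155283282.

-668542230

Reverse of 2155283282 is 2823825512.
2155283282 − 2823825512 = -668542230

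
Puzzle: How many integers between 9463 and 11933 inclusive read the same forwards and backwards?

The integers in [9463, 11933] that read the same forwards and backwards: 9559, 9669, 9779, 9889, 9999, 10001, …, 11811, 11911.
25 qualify.

25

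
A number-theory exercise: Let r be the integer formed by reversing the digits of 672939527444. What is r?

444725939276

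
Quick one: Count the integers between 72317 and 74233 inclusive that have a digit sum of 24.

The integers in [72317, 74233] that have a digit sum of 24: 72339, 72348, 72357, 72366, 72375, 72384, …, 74193, 74229.
147 qualify.

147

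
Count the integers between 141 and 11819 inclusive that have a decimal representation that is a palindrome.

195

The integers in [141, 11819] that have a decimal representation that is a palindrome: 141, 151, 161, 171, 181, 191, …, 11711, 11811.
195 qualify.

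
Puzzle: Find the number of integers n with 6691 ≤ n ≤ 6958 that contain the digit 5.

The integers in [6691, 6958] that contain the digit 5: 6695, 6705, 6715, 6725, 6735, 6745, …, 6957, 6958.
53 qualify.

53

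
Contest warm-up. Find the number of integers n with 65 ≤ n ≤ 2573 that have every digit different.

The integers in [65, 2573] that have every digit different: 65, 67, 68, 69, 70, 71, …, 2571, 2573.
1445 qualify.

1445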